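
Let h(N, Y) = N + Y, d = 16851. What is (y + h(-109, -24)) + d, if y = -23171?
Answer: -6453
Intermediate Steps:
(y + h(-109, -24)) + d = (-23171 + (-109 - 24)) + 16851 = (-23171 - 133) + 16851 = -23304 + 16851 = -6453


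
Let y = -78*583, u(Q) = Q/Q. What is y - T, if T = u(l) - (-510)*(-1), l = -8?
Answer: -44965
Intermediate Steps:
u(Q) = 1
y = -45474
T = -509 (T = 1 - (-510)*(-1) = 1 - 34*15 = 1 - 510 = -509)
y - T = -45474 - 1*(-509) = -45474 + 509 = -44965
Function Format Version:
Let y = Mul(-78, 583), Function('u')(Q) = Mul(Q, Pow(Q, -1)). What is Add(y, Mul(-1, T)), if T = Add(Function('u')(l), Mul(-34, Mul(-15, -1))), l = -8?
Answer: -44965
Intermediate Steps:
Function('u')(Q) = 1
y = -45474
T = -509 (T = Add(1, Mul(-34, Mul(-15, -1))) = Add(1, Mul(-34, 15)) = Add(1, -510) = -509)
Add(y, Mul(-1, T)) = Add(-45474, Mul(-1, -509)) = Add(-45474, 509) = -44965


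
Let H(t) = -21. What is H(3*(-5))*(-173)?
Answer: 3633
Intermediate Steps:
H(3*(-5))*(-173) = -21*(-173) = 3633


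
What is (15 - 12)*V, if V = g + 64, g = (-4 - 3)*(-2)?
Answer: 234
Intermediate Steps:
g = 14 (g = -7*(-2) = 14)
V = 78 (V = 14 + 64 = 78)
(15 - 12)*V = (15 - 12)*78 = 3*78 = 234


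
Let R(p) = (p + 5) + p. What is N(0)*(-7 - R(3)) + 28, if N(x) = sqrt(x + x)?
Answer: 28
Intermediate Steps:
R(p) = 5 + 2*p (R(p) = (5 + p) + p = 5 + 2*p)
N(x) = sqrt(2)*sqrt(x) (N(x) = sqrt(2*x) = sqrt(2)*sqrt(x))
N(0)*(-7 - R(3)) + 28 = (sqrt(2)*sqrt(0))*(-7 - (5 + 2*3)) + 28 = (sqrt(2)*0)*(-7 - (5 + 6)) + 28 = 0*(-7 - 1*11) + 28 = 0*(-7 - 11) + 28 = 0*(-18) + 28 = 0 + 28 = 28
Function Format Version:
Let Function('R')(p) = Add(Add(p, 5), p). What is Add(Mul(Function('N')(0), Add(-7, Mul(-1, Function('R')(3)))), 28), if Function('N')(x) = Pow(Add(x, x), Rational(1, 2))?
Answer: 28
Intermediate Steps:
Function('R')(p) = Add(5, Mul(2, p)) (Function('R')(p) = Add(Add(5, p), p) = Add(5, Mul(2, p)))
Function('N')(x) = Mul(Pow(2, Rational(1, 2)), Pow(x, Rational(1, 2))) (Function('N')(x) = Pow(Mul(2, x), Rational(1, 2)) = Mul(Pow(2, Rational(1, 2)), Pow(x, Rational(1, 2))))
Add(Mul(Function('N')(0), Add(-7, Mul(-1, Function('R')(3)))), 28) = Add(Mul(Mul(Pow(2, Rational(1, 2)), Pow(0, Rational(1, 2))), Add(-7, Mul(-1, Add(5, Mul(2, 3))))), 28) = Add(Mul(Mul(Pow(2, Rational(1, 2)), 0), Add(-7, Mul(-1, Add(5, 6)))), 28) = Add(Mul(0, Add(-7, Mul(-1, 11))), 28) = Add(Mul(0, Add(-7, -11)), 28) = Add(Mul(0, -18), 28) = Add(0, 28) = 28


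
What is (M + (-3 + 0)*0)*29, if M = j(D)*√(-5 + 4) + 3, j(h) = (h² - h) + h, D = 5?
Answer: 87 + 725*I ≈ 87.0 + 725.0*I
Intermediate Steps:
j(h) = h²
M = 3 + 25*I (M = 5²*√(-5 + 4) + 3 = 25*√(-1) + 3 = 25*I + 3 = 3 + 25*I ≈ 3.0 + 25.0*I)
(M + (-3 + 0)*0)*29 = ((3 + 25*I) + (-3 + 0)*0)*29 = ((3 + 25*I) - 3*0)*29 = ((3 + 25*I) + 0)*29 = (3 + 25*I)*29 = 87 + 725*I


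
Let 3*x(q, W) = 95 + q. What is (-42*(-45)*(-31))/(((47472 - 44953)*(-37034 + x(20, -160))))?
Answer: 175770/279576253 ≈ 0.00062870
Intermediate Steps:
x(q, W) = 95/3 + q/3 (x(q, W) = (95 + q)/3 = 95/3 + q/3)
(-42*(-45)*(-31))/(((47472 - 44953)*(-37034 + x(20, -160)))) = (-42*(-45)*(-31))/(((47472 - 44953)*(-37034 + (95/3 + (⅓)*20)))) = (1890*(-31))/((2519*(-37034 + (95/3 + 20/3)))) = -58590*1/(2519*(-37034 + 115/3)) = -58590/(2519*(-110987/3)) = -58590/(-279576253/3) = -58590*(-3/279576253) = 175770/279576253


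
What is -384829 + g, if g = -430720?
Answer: -815549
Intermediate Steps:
-384829 + g = -384829 - 430720 = -815549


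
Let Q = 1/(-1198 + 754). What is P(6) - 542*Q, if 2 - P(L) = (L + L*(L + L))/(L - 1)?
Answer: -13741/1110 ≈ -12.379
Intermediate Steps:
Q = -1/444 (Q = 1/(-444) = -1/444 ≈ -0.0022523)
P(L) = 2 - (L + 2*L²)/(-1 + L) (P(L) = 2 - (L + L*(L + L))/(L - 1) = 2 - (L + L*(2*L))/(-1 + L) = 2 - (L + 2*L²)/(-1 + L))
P(6) - 542*Q = (-2 + 6 - 2*6²)/(-1 + 6) - 542*(-1/444) = (-2 + 6 - 2*36)/5 + 271/222 = (-2 + 6 - 72)/5 + 271/222 = (⅕)*(-68) + 271/222 = -68/5 + 271/222 = -13741/1110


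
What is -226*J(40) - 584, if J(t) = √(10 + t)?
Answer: -584 - 1130*√2 ≈ -2182.1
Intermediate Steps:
-226*J(40) - 584 = -226*√(10 + 40) - 584 = -1130*√2 - 584 = -584 - 1130*√2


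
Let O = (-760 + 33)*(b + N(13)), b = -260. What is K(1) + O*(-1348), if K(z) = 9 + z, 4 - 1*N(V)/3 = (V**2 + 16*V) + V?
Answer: -1389634318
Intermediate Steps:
N(V) = 12 - 51*V - 3*V**2 (N(V) = 12 - 3*((V**2 + 16*V) + V) = 12 - 3*(V**2 + 17*V) = 12 + (-51*V - 3*V**2) = 12 - 51*V - 3*V**2)
O = 1030886 (O = (-760 + 33)*(-260 + (12 - 51*13 - 3*13**2)) = -727*(-260 + (12 - 663 - 3*169)) = -727*(-260 + (12 - 663 - 507)) = -727*(-260 - 1158) = -727*(-1418) = 1030886)
K(1) + O*(-1348) = (9 + 1) + 1030886*(-1348) = 10 - 1389634328 = -1389634318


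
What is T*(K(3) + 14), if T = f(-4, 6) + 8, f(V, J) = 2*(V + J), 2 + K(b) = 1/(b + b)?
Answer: 146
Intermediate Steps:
K(b) = -2 + 1/(2*b) (K(b) = -2 + 1/(b + b) = -2 + 1/(2*b))
f(V, J) = 2*J + 2*V (f(V, J) = 2*(J + V) = 2*J + 2*V)
T = 12 (T = (2*6 + 2*(-4)) + 8 = (12 - 8) + 8 = 4 + 8 = 12)
T*(K(3) + 14) = 12*((-2 + (1/2)/3) + 14) = 12*((-2 + (1/2)*(1/3)) + 14) = 12*((-2 + 1/6) + 14) = 12*(-11/6 + 14) = 12*(73/6) = 146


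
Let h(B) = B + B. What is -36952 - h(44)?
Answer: -37040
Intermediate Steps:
h(B) = 2*B
-36952 - h(44) = -36952 - 2*44 = -36952 - 1*88 = -36952 - 88 = -37040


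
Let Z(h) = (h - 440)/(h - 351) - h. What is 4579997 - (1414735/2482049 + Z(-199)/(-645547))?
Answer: 576591196449616777523/125893372455950 ≈ 4.5800e+6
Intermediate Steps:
Z(h) = -h + (-440 + h)/(-351 + h) (Z(h) = (-440 + h)/(-351 + h) - h = -h + (-440 + h)/(-351 + h))
4579997 - (1414735/2482049 + Z(-199)/(-645547)) = 4579997 - (1414735/2482049 + ((-440 - 1*(-199)**2 + 352*(-199))/(-351 - 199))/(-645547)) = 4579997 - (1414735*(1/2482049) + ((-440 - 1*39601 - 70048)/(-550))*(-1/645547)) = 4579997 - (1414735/2482049 - (-440 - 39601 - 70048)/550*(-1/645547)) = 4579997 - (1414735/2482049 - 1/550*(-110089)*(-1/645547)) = 4579997 - (1414735/2482049 + (110089/550)*(-1/645547)) = 4579997 - (1414735/2482049 - 15727/50721550) = 4579997 - 1*71718516854627/125893372455950 = 4579997 - 71718516854627/125893372455950 = 576591196449616777523/125893372455950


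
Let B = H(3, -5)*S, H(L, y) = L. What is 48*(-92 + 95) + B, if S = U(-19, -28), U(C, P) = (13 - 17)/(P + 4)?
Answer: 289/2 ≈ 144.50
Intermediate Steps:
U(C, P) = -4/(4 + P)
S = 1/6 (S = -4/(4 - 28) = -4/(-24) = -4*(-1/24) = 1/6 ≈ 0.16667)
B = 1/2 (B = 3*(1/6) = 1/2 ≈ 0.50000)
48*(-92 + 95) + B = 48*(-92 + 95) + 1/2 = 48*3 + 1/2 = 144 + 1/2 = 289/2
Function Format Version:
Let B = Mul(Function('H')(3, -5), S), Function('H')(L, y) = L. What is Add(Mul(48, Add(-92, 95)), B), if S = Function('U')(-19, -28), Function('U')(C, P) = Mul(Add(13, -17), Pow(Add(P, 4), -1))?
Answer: Rational(289, 2) ≈ 144.50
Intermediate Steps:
Function('U')(C, P) = Mul(-4, Pow(Add(4, P), -1))
S = Rational(1, 6) (S = Mul(-4, Pow(Add(4, -28), -1)) = Mul(-4, Pow(-24, -1)) = Mul(-4, Rational(-1, 24)) = Rational(1, 6) ≈ 0.16667)
B = Rational(1, 2) (B = Mul(3, Rational(1, 6)) = Rational(1, 2) ≈ 0.50000)
Add(Mul(48, Add(-92, 95)), B) = Add(Mul(48, Add(-92, 95)), Rational(1, 2)) = Add(Mul(48, 3), Rational(1, 2)) = Add(144, Rational(1, 2)) = Rational(289, 2)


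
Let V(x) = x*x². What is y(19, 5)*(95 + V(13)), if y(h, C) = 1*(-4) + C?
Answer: 2292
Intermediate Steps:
y(h, C) = -4 + C
V(x) = x³
y(19, 5)*(95 + V(13)) = (-4 + 5)*(95 + 13³) = 1*(95 + 2197) = 1*2292 = 2292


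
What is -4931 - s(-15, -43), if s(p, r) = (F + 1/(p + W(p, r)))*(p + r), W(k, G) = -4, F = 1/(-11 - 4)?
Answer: -1407307/285 ≈ -4937.9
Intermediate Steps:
F = -1/15 (F = 1/(-15) = -1/15 ≈ -0.066667)
s(p, r) = (-1/15 + 1/(-4 + p))*(p + r) (s(p, r) = (-1/15 + 1/(p - 4))*(p + r) = (-1/15 + 1/(-4 + p))*(p + r))
-4931 - s(-15, -43) = -4931 - (-1*(-15)**2 + 19*(-15) + 19*(-43) - 1*(-15)*(-43))/(15*(-4 - 15)) = -4931 - (-1*225 - 285 - 817 - 645)/(15*(-19)) = -4931 - (-1)*(-225 - 285 - 817 - 645)/(15*19) = -4931 - (-1)*(-1972)/(15*19) = -4931 - 1*1972/285 = -4931 - 1972/285 = -1407307/285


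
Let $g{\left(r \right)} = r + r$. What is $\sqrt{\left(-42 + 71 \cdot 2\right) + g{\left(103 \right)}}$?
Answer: $3 \sqrt{34} \approx 17.493$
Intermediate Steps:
$g{\left(r \right)} = 2 r$
$\sqrt{\left(-42 + 71 \cdot 2\right) + g{\left(103 \right)}} = \sqrt{\left(-42 + 71 \cdot 2\right) + 2 \cdot 103} = \sqrt{\left(-42 + 142\right) + 206} = \sqrt{100 + 206} = \sqrt{306} = 3 \sqrt{34}$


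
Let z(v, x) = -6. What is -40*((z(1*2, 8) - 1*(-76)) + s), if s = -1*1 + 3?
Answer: -2880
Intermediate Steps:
s = 2 (s = -1 + 3 = 2)
-40*((z(1*2, 8) - 1*(-76)) + s) = -40*((-6 - 1*(-76)) + 2) = -40*((-6 + 76) + 2) = -40*(70 + 2) = -40*72 = -2880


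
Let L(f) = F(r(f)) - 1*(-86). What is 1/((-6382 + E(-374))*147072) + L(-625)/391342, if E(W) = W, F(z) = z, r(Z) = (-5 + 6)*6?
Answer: 45706252201/194422312207872 ≈ 0.00023509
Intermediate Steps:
r(Z) = 6 (r(Z) = 1*6 = 6)
L(f) = 92 (L(f) = 6 - 1*(-86) = 6 + 86 = 92)
1/((-6382 + E(-374))*147072) + L(-625)/391342 = 1/(-6382 - 374*147072) + 92/391342 = (1/147072)/(-6756) + 92*(1/391342) = -1/6756*1/147072 + 46/195671 = -1/993618432 + 46/195671 = 45706252201/194422312207872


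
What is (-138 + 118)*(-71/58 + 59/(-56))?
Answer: 18495/406 ≈ 45.554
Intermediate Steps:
(-138 + 118)*(-71/58 + 59/(-56)) = -20*(-71*1/58 + 59*(-1/56)) = -20*(-71/58 - 59/56) = -20*(-3699/1624) = 18495/406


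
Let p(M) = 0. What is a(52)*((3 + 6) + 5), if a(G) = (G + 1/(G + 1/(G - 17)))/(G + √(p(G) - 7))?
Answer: 68961256/4936731 - 1326178*I*√7/4936731 ≈ 13.969 - 0.71074*I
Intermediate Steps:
a(G) = (G + 1/(G + 1/(-17 + G)))/(G + I*√7) (a(G) = (G + 1/(G + 1/(G - 17)))/(G + √(0 - 7)) = (G + 1/(G + 1/(-17 + G)))/(G + √(-7)) = (G + 1/(G + 1/(-17 + G)))/(G + I*√7))
a(52)*((3 + 6) + 5) = ((-17 + 52³ - 17*52² + 2*52)/(52 + 52³ - 17*52² + I*√7 + I*√7*52² - 17*I*52*√7))*((3 + 6) + 5) = ((-17 + 140608 - 17*2704 + 104)/(52 + 140608 - 17*2704 + I*√7 + I*√7*2704 - 884*I*√7))*(9 + 5) = ((-17 + 140608 - 45968 + 104)/(52 + 140608 - 45968 + I*√7 + 2704*I*√7 - 884*I*√7))*14 = (94727/(94692 + 1821*I*√7))*14 = 1326178/(94692 + 1821*I*√7)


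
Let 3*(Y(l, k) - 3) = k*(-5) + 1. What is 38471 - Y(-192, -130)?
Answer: 38251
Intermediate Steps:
Y(l, k) = 10/3 - 5*k/3 (Y(l, k) = 3 + (k*(-5) + 1)/3 = 3 + (-5*k + 1)/3 = 3 + (1 - 5*k)/3 = 3 + (1/3 - 5*k/3) = 10/3 - 5*k/3)
38471 - Y(-192, -130) = 38471 - (10/3 - 5/3*(-130)) = 38471 - (10/3 + 650/3) = 38471 - 1*220 = 38471 - 220 = 38251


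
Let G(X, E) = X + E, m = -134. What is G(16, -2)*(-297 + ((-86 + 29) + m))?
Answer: -6832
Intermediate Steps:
G(X, E) = E + X
G(16, -2)*(-297 + ((-86 + 29) + m)) = (-2 + 16)*(-297 + ((-86 + 29) - 134)) = 14*(-297 + (-57 - 134)) = 14*(-297 - 191) = 14*(-488) = -6832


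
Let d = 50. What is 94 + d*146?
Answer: 7394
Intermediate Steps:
94 + d*146 = 94 + 50*146 = 94 + 7300 = 7394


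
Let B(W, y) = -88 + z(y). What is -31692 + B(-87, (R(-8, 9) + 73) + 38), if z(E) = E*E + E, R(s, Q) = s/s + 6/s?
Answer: -308675/16 ≈ -19292.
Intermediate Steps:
R(s, Q) = 1 + 6/s
z(E) = E + E² (z(E) = E² + E = E + E²)
B(W, y) = -88 + y*(1 + y)
-31692 + B(-87, (R(-8, 9) + 73) + 38) = -31692 + (-88 + (((6 - 8)/(-8) + 73) + 38)*(1 + (((6 - 8)/(-8) + 73) + 38))) = -31692 + (-88 + ((-⅛*(-2) + 73) + 38)*(1 + ((-⅛*(-2) + 73) + 38))) = -31692 + (-88 + ((¼ + 73) + 38)*(1 + ((¼ + 73) + 38))) = -31692 + (-88 + (293/4 + 38)*(1 + (293/4 + 38))) = -31692 + (-88 + 445*(1 + 445/4)/4) = -31692 + (-88 + (445/4)*(449/4)) = -31692 + (-88 + 199805/16) = -31692 + 198397/16 = -308675/16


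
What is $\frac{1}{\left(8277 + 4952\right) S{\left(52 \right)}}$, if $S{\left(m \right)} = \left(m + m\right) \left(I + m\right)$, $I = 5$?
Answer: $\frac{1}{78421512} \approx 1.2752 \cdot 10^{-8}$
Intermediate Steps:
$S{\left(m \right)} = 2 m \left(5 + m\right)$ ($S{\left(m \right)} = \left(m + m\right) \left(5 + m\right) = 2 m \left(5 + m\right)$)
$\frac{1}{\left(8277 + 4952\right) S{\left(52 \right)}} = \frac{1}{\left(8277 + 4952\right) 2 \cdot 52 \left(5 + 52\right)} = \frac{1}{13229 \cdot 2 \cdot 52 \cdot 57} = \frac{1}{13229 \cdot 5928} = \frac{1}{13229} \cdot \frac{1}{5928} = \frac{1}{78421512}$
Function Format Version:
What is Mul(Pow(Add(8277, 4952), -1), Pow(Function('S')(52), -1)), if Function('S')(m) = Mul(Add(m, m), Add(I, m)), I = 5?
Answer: Rational(1, 78421512) ≈ 1.2752e-8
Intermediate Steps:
Function('S')(m) = Mul(2, m, Add(5, m)) (Function('S')(m) = Mul(Add(m, m), Add(5, m)) = Mul(Mul(2, m), Add(5, m)) = Mul(2, m, Add(5, m)))
Mul(Pow(Add(8277, 4952), -1), Pow(Function('S')(52), -1)) = Mul(Pow(Add(8277, 4952), -1), Pow(Mul(2, 52, Add(5, 52)), -1)) = Mul(Pow(13229, -1), Pow(Mul(2, 52, 57), -1)) = Mul(Rational(1, 13229), Pow(5928, -1)) = Mul(Rational(1, 13229), Rational(1, 5928)) = Rational(1, 78421512)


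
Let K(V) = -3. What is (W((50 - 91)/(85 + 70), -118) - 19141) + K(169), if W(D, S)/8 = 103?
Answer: -18320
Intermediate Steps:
W(D, S) = 824 (W(D, S) = 8*103 = 824)
(W((50 - 91)/(85 + 70), -118) - 19141) + K(169) = (824 - 19141) - 3 = -18317 - 3 = -18320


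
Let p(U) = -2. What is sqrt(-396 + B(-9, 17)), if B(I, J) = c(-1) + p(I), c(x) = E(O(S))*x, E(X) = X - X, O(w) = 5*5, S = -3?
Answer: I*sqrt(398) ≈ 19.95*I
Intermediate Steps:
O(w) = 25
E(X) = 0
c(x) = 0 (c(x) = 0*x = 0)
B(I, J) = -2 (B(I, J) = 0 - 2 = -2)
sqrt(-396 + B(-9, 17)) = sqrt(-396 - 2) = sqrt(-398) = I*sqrt(398)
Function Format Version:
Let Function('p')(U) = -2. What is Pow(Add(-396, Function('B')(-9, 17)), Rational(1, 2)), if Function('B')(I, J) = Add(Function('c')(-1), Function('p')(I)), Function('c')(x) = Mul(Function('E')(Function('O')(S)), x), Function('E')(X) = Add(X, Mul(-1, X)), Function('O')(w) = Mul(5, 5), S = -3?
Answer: Mul(I, Pow(398, Rational(1, 2))) ≈ Mul(19.950, I)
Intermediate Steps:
Function('O')(w) = 25
Function('E')(X) = 0
Function('c')(x) = 0 (Function('c')(x) = Mul(0, x) = 0)
Function('B')(I, J) = -2 (Function('B')(I, J) = Add(0, -2) = -2)
Pow(Add(-396, Function('B')(-9, 17)), Rational(1, 2)) = Pow(Add(-396, -2), Rational(1, 2)) = Pow(-398, Rational(1, 2)) = Mul(I, Pow(398, Rational(1, 2)))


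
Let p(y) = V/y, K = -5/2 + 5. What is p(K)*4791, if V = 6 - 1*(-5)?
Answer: 105402/5 ≈ 21080.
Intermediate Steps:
V = 11 (V = 6 + 5 = 11)
K = 5/2 (K = -5*½ + 5 = -5/2 + 5 = 5/2 ≈ 2.5000)
p(y) = 11/y
p(K)*4791 = (11/(5/2))*4791 = (11*(⅖))*4791 = (22/5)*4791 = 105402/5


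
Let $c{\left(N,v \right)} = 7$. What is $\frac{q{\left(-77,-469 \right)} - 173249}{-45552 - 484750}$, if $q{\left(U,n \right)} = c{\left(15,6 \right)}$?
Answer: $\frac{86621}{265151} \approx 0.32669$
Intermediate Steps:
$q{\left(U,n \right)} = 7$
$\frac{q{\left(-77,-469 \right)} - 173249}{-45552 - 484750} = \frac{7 - 173249}{-45552 - 484750} = - \frac{173242}{-530302} = \left(-173242\right) \left(- \frac{1}{530302}\right) = \frac{86621}{265151}$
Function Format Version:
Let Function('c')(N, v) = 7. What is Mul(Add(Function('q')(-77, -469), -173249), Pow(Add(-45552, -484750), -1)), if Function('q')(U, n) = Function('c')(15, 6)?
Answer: Rational(86621, 265151) ≈ 0.32669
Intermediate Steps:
Function('q')(U, n) = 7
Mul(Add(Function('q')(-77, -469), -173249), Pow(Add(-45552, -484750), -1)) = Mul(Add(7, -173249), Pow(Add(-45552, -484750), -1)) = Mul(-173242, Pow(-530302, -1)) = Mul(-173242, Rational(-1, 530302)) = Rational(86621, 265151)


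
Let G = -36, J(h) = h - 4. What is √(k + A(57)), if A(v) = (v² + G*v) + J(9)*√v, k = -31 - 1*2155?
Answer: √(-989 + 5*√57) ≈ 30.842*I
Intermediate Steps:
k = -2186 (k = -31 - 2155 = -2186)
J(h) = -4 + h
A(v) = v² - 36*v + 5*√v (A(v) = (v² - 36*v) + (-4 + 9)*√v = (v² - 36*v) + 5*√v = v² - 36*v + 5*√v)
√(k + A(57)) = √(-2186 + (57² - 36*57 + 5*√57)) = √(-2186 + (3249 - 2052 + 5*√57)) = √(-2186 + (1197 + 5*√57)) = √(-989 + 5*√57)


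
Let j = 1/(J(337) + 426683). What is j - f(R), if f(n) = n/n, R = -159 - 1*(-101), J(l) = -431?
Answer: -426251/426252 ≈ -1.0000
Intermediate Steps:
j = 1/426252 (j = 1/(-431 + 426683) = 1/426252 ≈ 2.3460e-6)
R = -58 (R = -159 + 101 = -58)
f(n) = 1
j - f(R) = 1/426252 - 1*1 = 1/426252 - 1 = -426251/426252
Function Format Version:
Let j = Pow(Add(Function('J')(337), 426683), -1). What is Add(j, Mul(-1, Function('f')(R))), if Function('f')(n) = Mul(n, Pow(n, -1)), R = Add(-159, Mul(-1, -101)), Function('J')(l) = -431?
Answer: Rational(-426251, 426252) ≈ -1.0000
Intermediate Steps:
j = Rational(1, 426252) (j = Pow(Add(-431, 426683), -1) = Pow(426252, -1) = Rational(1, 426252) ≈ 2.3460e-6)
R = -58 (R = Add(-159, 101) = -58)
Function('f')(n) = 1
Add(j, Mul(-1, Function('f')(R))) = Add(Rational(1, 426252), Mul(-1, 1)) = Add(Rational(1, 426252), -1) = Rational(-426251, 426252)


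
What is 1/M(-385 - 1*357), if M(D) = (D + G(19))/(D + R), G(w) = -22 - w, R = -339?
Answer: 1081/783 ≈ 1.3806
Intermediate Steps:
M(D) = (-41 + D)/(-339 + D) (M(D) = (D + (-22 - 1*19))/(D - 339) = (D + (-22 - 19))/(-339 + D) = (D - 41)/(-339 + D) = (-41 + D)/(-339 + D))
1/M(-385 - 1*357) = 1/((-41 + (-385 - 1*357))/(-339 + (-385 - 1*357))) = 1/((-41 + (-385 - 357))/(-339 + (-385 - 357))) = 1/((-41 - 742)/(-339 - 742)) = 1/(-783/(-1081)) = 1/(-1/1081*(-783)) = 1/(783/1081) = 1081/783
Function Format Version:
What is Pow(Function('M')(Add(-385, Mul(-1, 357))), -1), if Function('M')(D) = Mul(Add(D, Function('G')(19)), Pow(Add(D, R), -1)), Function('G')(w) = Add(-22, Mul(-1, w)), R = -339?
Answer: Rational(1081, 783) ≈ 1.3806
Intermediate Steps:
Function('M')(D) = Mul(Pow(Add(-339, D), -1), Add(-41, D)) (Function('M')(D) = Mul(Add(D, Add(-22, Mul(-1, 19))), Pow(Add(D, -339), -1)) = Mul(Add(D, Add(-22, -19)), Pow(Add(-339, D), -1)) = Mul(Add(D, -41), Pow(Add(-339, D), -1)) = Mul(Add(-41, D), Pow(Add(-339, D), -1)) = Mul(Pow(Add(-339, D), -1), Add(-41, D)))
Pow(Function('M')(Add(-385, Mul(-1, 357))), -1) = Pow(Mul(Pow(Add(-339, Add(-385, Mul(-1, 357))), -1), Add(-41, Add(-385, Mul(-1, 357)))), -1) = Pow(Mul(Pow(Add(-339, Add(-385, -357)), -1), Add(-41, Add(-385, -357))), -1) = Pow(Mul(Pow(Add(-339, -742), -1), Add(-41, -742)), -1) = Pow(Mul(Pow(-1081, -1), -783), -1) = Pow(Mul(Rational(-1, 1081), -783), -1) = Pow(Rational(783, 1081), -1) = Rational(1081, 783)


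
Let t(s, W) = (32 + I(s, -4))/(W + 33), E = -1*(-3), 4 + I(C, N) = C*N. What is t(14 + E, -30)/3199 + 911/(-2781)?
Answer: -2951369/8896419 ≈ -0.33175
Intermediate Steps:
I(C, N) = -4 + C*N
E = 3
t(s, W) = (28 - 4*s)/(33 + W) (t(s, W) = (32 + (-4 + s*(-4)))/(W + 33) = (32 + (-4 - 4*s))/(33 + W) = (28 - 4*s)/(33 + W))
t(14 + E, -30)/3199 + 911/(-2781) = (4*(7 - (14 + 3))/(33 - 30))/3199 + 911/(-2781) = (4*(7 - 1*17)/3)*(1/3199) + 911*(-1/2781) = (4*(1/3)*(7 - 17))*(1/3199) - 911/2781 = (4*(1/3)*(-10))*(1/3199) - 911/2781 = -40/3*1/3199 - 911/2781 = -40/9597 - 911/2781 = -2951369/8896419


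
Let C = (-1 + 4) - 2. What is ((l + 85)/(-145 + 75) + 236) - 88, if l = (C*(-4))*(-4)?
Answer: 10259/70 ≈ 146.56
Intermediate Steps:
C = 1 (C = 3 - 2 = 1)
l = 16 (l = (1*(-4))*(-4) = -4*(-4) = 16)
((l + 85)/(-145 + 75) + 236) - 88 = ((16 + 85)/(-145 + 75) + 236) - 88 = (101/(-70) + 236) - 88 = (101*(-1/70) + 236) - 88 = (-101/70 + 236) - 88 = 16419/70 - 88 = 10259/70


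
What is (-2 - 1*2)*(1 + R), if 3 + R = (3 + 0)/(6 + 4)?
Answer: 34/5 ≈ 6.8000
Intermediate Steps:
R = -27/10 (R = -3 + (3 + 0)/(6 + 4) = -3 + 3/10 = -27/10 ≈ -2.7000)
(-2 - 1*2)*(1 + R) = (-2 - 1*2)*(1 - 27/10) = (-2 - 2)*(-17/10) = -4*(-17/10) = 34/5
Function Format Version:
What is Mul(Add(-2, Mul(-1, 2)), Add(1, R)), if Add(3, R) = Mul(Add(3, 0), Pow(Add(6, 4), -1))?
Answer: Rational(34, 5) ≈ 6.8000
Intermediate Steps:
R = Rational(-27, 10) (R = Add(-3, Mul(Add(3, 0), Pow(Add(6, 4), -1))) = Add(-3, Mul(3, Pow(10, -1))) = Add(-3, Mul(3, Rational(1, 10))) = Add(-3, Rational(3, 10)) = Rational(-27, 10) ≈ -2.7000)
Mul(Add(-2, Mul(-1, 2)), Add(1, R)) = Mul(Add(-2, Mul(-1, 2)), Add(1, Rational(-27, 10))) = Mul(Add(-2, -2), Rational(-17, 10)) = Mul(-4, Rational(-17, 10)) = Rational(34, 5)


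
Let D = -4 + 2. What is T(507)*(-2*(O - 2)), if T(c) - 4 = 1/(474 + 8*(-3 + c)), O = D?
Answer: 72100/2253 ≈ 32.002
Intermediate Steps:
D = -2
O = -2
T(c) = 4 + 1/(450 + 8*c) (T(c) = 4 + 1/(474 + 8*(-3 + c)) = 4 + 1/(474 + (-24 + 8*c)) = 4 + 1/(450 + 8*c))
T(507)*(-2*(O - 2)) = ((1801 + 32*507)/(2*(225 + 4*507)))*(-2*(-2 - 2)) = ((1801 + 16224)/(2*(225 + 2028)))*(-2*(-4)) = ((1/2)*18025/2253)*8 = ((1/2)*(1/2253)*18025)*8 = (18025/4506)*8 = 72100/2253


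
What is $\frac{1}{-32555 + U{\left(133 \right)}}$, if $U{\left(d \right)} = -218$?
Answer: $- \frac{1}{32773} \approx -3.0513 \cdot 10^{-5}$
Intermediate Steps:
$\frac{1}{-32555 + U{\left(133 \right)}} = \frac{1}{-32555 - 218} = \frac{1}{-32773} = - \frac{1}{32773}$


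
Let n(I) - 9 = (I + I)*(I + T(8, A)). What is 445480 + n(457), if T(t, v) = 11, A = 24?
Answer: 873241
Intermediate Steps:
n(I) = 9 + 2*I*(11 + I) (n(I) = 9 + (I + I)*(I + 11) = 9 + (2*I)*(11 + I) = 9 + 2*I*(11 + I))
445480 + n(457) = 445480 + (9 + 2*457² + 22*457) = 445480 + (9 + 2*208849 + 10054) = 445480 + (9 + 417698 + 10054) = 445480 + 427761 = 873241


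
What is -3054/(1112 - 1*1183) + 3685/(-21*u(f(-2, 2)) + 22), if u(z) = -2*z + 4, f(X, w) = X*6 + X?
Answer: 344693/9230 ≈ 37.345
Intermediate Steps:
f(X, w) = 7*X (f(X, w) = 6*X + X = 7*X)
u(z) = 4 - 2*z
-3054/(1112 - 1*1183) + 3685/(-21*u(f(-2, 2)) + 22) = -3054/(1112 - 1*1183) + 3685/(-21*(4 - 14*(-2)) + 22) = -3054/(1112 - 1183) + 3685/(-21*(4 - 2*(-14)) + 22) = -3054/(-71) + 3685/(-21*(4 + 28) + 22) = -3054*(-1/71) + 3685/(-21*32 + 22) = 3054/71 + 3685/(-672 + 22) = 3054/71 + 3685/(-650) = 3054/71 + 3685*(-1/650) = 3054/71 - 737/130 = 344693/9230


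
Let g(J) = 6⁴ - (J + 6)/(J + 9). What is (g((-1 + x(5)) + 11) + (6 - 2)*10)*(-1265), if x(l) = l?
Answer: -13511465/8 ≈ -1.6889e+6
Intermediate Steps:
g(J) = 1296 - (6 + J)/(9 + J)
(g((-1 + x(5)) + 11) + (6 - 2)*10)*(-1265) = ((11658 + 1295*((-1 + 5) + 11))/(9 + ((-1 + 5) + 11)) + (6 - 2)*10)*(-1265) = ((11658 + 1295*(4 + 11))/(9 + (4 + 11)) + 4*10)*(-1265) = ((11658 + 1295*15)/(9 + 15) + 40)*(-1265) = ((11658 + 19425)/24 + 40)*(-1265) = ((1/24)*31083 + 40)*(-1265) = (10361/8 + 40)*(-1265) = (10681/8)*(-1265) = -13511465/8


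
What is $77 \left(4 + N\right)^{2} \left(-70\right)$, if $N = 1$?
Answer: $-134750$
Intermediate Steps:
$77 \left(4 + N\right)^{2} \left(-70\right) = 77 \left(4 + 1\right)^{2} \left(-70\right) = 77 \cdot 5^{2} \left(-70\right) = 77 \cdot 25 \left(-70\right) = 1925 \left(-70\right) = -134750$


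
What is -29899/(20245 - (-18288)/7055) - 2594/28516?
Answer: -3192818342421/2036709146854 ≈ -1.5676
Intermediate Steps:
-29899/(20245 - (-18288)/7055) - 2594/28516 = -29899/(20245 - (-18288)/7055) - 2594*1/28516 = -29899/(20245 - 1*(-18288/7055)) - 1297/14258 = -29899/(20245 + 18288/7055) - 1297/14258 = -29899/142846763/7055 - 1297/14258 = -29899*7055/142846763 - 1297/14258 = -210937445/142846763 - 1297/14258 = -3192818342421/2036709146854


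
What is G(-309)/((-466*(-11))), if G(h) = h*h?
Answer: 95481/5126 ≈ 18.627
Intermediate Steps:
G(h) = h²
G(-309)/((-466*(-11))) = (-309)²/((-466*(-11))) = 95481/5126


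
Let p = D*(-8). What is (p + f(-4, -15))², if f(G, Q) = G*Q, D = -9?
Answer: 17424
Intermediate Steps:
p = 72 (p = -9*(-8) = 72)
(p + f(-4, -15))² = (72 - 4*(-15))² = (72 + 60)² = 132² = 17424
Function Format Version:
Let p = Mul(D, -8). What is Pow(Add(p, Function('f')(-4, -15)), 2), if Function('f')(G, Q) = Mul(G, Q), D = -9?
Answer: 17424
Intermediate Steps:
p = 72 (p = Mul(-9, -8) = 72)
Pow(Add(p, Function('f')(-4, -15)), 2) = Pow(Add(72, Mul(-4, -15)), 2) = Pow(Add(72, 60), 2) = Pow(132, 2) = 17424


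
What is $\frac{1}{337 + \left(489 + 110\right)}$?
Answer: $\frac{1}{936} \approx 0.0010684$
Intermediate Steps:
$\frac{1}{337 + \left(489 + 110\right)} = \frac{1}{337 + 599} = \frac{1}{936}$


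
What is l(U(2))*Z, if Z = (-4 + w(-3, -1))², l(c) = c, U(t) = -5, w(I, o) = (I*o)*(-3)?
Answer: -845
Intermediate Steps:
w(I, o) = -3*I*o
Z = 169 (Z = (-4 - 3*(-3)*(-1))² = (-4 - 9)² = (-13)² = 169)
l(U(2))*Z = -5*169 = -845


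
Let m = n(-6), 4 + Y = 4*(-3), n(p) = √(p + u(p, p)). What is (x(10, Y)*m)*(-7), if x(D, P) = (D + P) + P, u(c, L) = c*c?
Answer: 154*√30 ≈ 843.49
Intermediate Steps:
u(c, L) = c²
n(p) = √(p + p²)
Y = -16 (Y = -4 + 4*(-3) = -4 - 12 = -16)
x(D, P) = D + 2*P
m = √30 (m = √(-6*(1 - 6)) = √(-6*(-5)) = √30 ≈ 5.4772)
(x(10, Y)*m)*(-7) = ((10 + 2*(-16))*√30)*(-7) = ((10 - 32)*√30)*(-7) = -22*√30*(-7) = 154*√30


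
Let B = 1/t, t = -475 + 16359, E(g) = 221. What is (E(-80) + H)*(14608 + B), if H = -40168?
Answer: -9269041145931/15884 ≈ -5.8355e+8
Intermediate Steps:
t = 15884
B = 1/15884 ≈ 6.2956e-5
(E(-80) + H)*(14608 + B) = (221 - 40168)*(14608 + 1/15884) = -39947*232033473/15884 = -9269041145931/15884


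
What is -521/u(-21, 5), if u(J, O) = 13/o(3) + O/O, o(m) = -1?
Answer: 521/12 ≈ 43.417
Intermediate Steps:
u(J, O) = -12 (u(J, O) = 13/(-1) + O/O = 13*(-1) + 1 = -13 + 1 = -12)
-521/u(-21, 5) = -521/(-12) = -521*(-1/12) = 521/12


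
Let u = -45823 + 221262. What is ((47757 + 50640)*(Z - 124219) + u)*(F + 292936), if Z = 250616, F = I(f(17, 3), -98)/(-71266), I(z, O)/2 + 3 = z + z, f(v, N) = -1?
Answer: 129822475155670720664/35633 ≈ 3.6433e+15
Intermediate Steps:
I(z, O) = -6 + 4*z (I(z, O) = -6 + 2*(z + z) = -6 + 2*(2*z) = -6 + 4*z)
u = 175439
F = 5/35633 (F = (-6 + 4*(-1))/(-71266) = (-6 - 4)*(-1/71266) = -10*(-1/71266) = 5/35633 ≈ 0.00014032)
((47757 + 50640)*(Z - 124219) + u)*(F + 292936) = ((47757 + 50640)*(250616 - 124219) + 175439)*(5/35633 + 292936) = (98397*126397 + 175439)*(10438188493/35633) = (12437085609 + 175439)*(10438188493/35633) = 12437261048*(10438188493/35633) = 129822475155670720664/35633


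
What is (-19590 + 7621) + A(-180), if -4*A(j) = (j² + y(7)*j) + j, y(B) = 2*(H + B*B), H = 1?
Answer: -15524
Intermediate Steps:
y(B) = 2 + 2*B² (y(B) = 2*(1 + B*B) = 2*(1 + B²) = 2 + 2*B²)
A(j) = -101*j/4 - j²/4 (A(j) = -((j² + (2 + 2*7²)*j) + j)/4 = -((j² + (2 + 2*49)*j) + j)/4 = -((j² + (2 + 98)*j) + j)/4 = -((j² + 100*j) + j)/4 = -(j² + 101*j)/4 = -101*j/4 - j²/4)
(-19590 + 7621) + A(-180) = (-19590 + 7621) - ¼*(-180)*(101 - 180) = -11969 - ¼*(-180)*(-79) = -11969 - 3555 = -15524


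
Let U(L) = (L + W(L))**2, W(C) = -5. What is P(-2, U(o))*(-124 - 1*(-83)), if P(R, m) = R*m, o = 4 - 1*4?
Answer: 2050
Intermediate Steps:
o = 0 (o = 4 - 4 = 0)
U(L) = (-5 + L)**2 (U(L) = (L - 5)**2 = (-5 + L)**2)
P(-2, U(o))*(-124 - 1*(-83)) = (-2*(-5 + 0)**2)*(-124 - 1*(-83)) = (-2*(-5)**2)*(-124 + 83) = -2*25*(-41) = -50*(-41) = 2050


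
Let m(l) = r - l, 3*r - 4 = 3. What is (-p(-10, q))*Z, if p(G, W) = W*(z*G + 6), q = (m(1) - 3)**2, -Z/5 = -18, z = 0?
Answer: -1500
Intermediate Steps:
r = 7/3 (r = 4/3 + (1/3)*3 = 4/3 + 1 = 7/3 ≈ 2.3333)
Z = 90 (Z = -5*(-18) = 90)
m(l) = 7/3 - l
q = 25/9 (q = ((7/3 - 1*1) - 3)**2 = ((7/3 - 1) - 3)**2 = (4/3 - 3)**2 = (-5/3)**2 = 25/9 ≈ 2.7778)
p(G, W) = 6*W (p(G, W) = W*(0*G + 6) = W*(0 + 6) = W*6 = 6*W)
(-p(-10, q))*Z = -6*25/9*90 = -1*50/3*90 = -50/3*90 = -1500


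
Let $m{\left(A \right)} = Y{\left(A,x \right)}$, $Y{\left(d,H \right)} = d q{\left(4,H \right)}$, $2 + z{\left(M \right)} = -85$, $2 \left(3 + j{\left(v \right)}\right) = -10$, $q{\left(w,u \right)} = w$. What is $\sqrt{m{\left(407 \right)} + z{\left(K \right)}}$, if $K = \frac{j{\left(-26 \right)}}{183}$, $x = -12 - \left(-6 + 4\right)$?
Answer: $\sqrt{1541} \approx 39.256$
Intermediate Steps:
$j{\left(v \right)} = -8$ ($j{\left(v \right)} = -3 + \frac{1}{2} \left(-10\right) = -3 - 5 = -8$)
$x = -10$ ($x = -12 - -2 = -12 + 2 = -10$)
$K = - \frac{8}{183} \approx -0.043716$
$z{\left(M \right)} = -87$ ($z{\left(M \right)} = -2 - 85 = -87$)
$Y{\left(d,H \right)} = 4 d$ ($Y{\left(d,H \right)} = d 4 = 4 d$)
$m{\left(A \right)} = 4 A$
$\sqrt{m{\left(407 \right)} + z{\left(K \right)}} = \sqrt{4 \cdot 407 - 87} = \sqrt{1628 - 87} = \sqrt{1541}$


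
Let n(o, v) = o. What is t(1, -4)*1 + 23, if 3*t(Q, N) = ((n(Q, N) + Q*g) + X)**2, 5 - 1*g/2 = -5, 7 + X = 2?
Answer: 325/3 ≈ 108.33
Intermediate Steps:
X = -5 (X = -7 + 2 = -5)
g = 20 (g = 10 - 2*(-5) = 10 + 10 = 20)
t(Q, N) = (-5 + 21*Q)**2/3 (t(Q, N) = ((Q + Q*20) - 5)**2/3 = ((Q + 20*Q) - 5)**2/3 = (21*Q - 5)**2/3 = (-5 + 21*Q)**2/3)
t(1, -4)*1 + 23 = ((-5 + 21*1)**2/3)*1 + 23 = ((-5 + 21)**2/3)*1 + 23 = ((1/3)*16**2)*1 + 23 = ((1/3)*256)*1 + 23 = (256/3)*1 + 23 = 256/3 + 23 = 325/3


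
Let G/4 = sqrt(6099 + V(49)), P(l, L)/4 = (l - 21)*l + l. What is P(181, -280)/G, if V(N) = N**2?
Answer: 29141*sqrt(85)/850 ≈ 316.08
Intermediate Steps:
P(l, L) = 4*l + 4*l*(-21 + l) (P(l, L) = 4*((l - 21)*l + l) = 4*((-21 + l)*l + l) = 4*(l*(-21 + l) + l) = 4*(l + l*(-21 + l)) = 4*l + 4*l*(-21 + l))
G = 40*sqrt(85) (G = 4*sqrt(6099 + 49**2) = 4*sqrt(6099 + 2401) = 4*sqrt(8500) = 4*(10*sqrt(85)) = 40*sqrt(85) ≈ 368.78)
P(181, -280)/G = (4*181*(-20 + 181))/((40*sqrt(85))) = (4*181*161)*(sqrt(85)/3400) = 116564*(sqrt(85)/3400) = 29141*sqrt(85)/850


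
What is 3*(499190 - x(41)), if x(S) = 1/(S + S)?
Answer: 122800737/82 ≈ 1.4976e+6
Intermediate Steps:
x(S) = 1/(2*S)
3*(499190 - x(41)) = 3*(499190 - 1/(2*41)) = 3*(499190 - 1*1/82) = 3*(499190 - 1/82) = 3*(40933579/82) = 122800737/82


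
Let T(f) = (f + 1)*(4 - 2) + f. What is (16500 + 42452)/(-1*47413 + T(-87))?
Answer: -7369/5959 ≈ -1.2366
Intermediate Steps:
T(f) = 2 + 3*f (T(f) = (1 + f)*2 + f = (2 + 2*f) + f = 2 + 3*f)
(16500 + 42452)/(-1*47413 + T(-87)) = (16500 + 42452)/(-1*47413 + (2 + 3*(-87))) = 58952/(-47413 + (2 - 261)) = 58952/(-47413 - 259) = 58952/(-47672) = 58952*(-1/47672) = -7369/5959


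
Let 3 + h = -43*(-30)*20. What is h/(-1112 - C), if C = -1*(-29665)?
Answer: -8599/10259 ≈ -0.83819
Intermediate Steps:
C = 29665
h = 25797 (h = -3 - 43*(-30)*20 = -3 + 1290*20 = -3 + 25800 = 25797)
h/(-1112 - C) = 25797/(-1112 - 1*29665) = 25797/(-1112 - 29665) = 25797/(-30777) = 25797*(-1/30777) = -8599/10259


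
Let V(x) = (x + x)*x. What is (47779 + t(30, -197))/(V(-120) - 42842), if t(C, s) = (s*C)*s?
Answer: -71297/826 ≈ -86.316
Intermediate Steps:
V(x) = 2*x**2 (V(x) = (2*x)*x = 2*x**2)
t(C, s) = C*s**2 (t(C, s) = (C*s)*s = C*s**2)
(47779 + t(30, -197))/(V(-120) - 42842) = (47779 + 30*(-197)**2)/(2*(-120)**2 - 42842) = (47779 + 30*38809)/(2*14400 - 42842) = (47779 + 1164270)/(28800 - 42842) = 1212049/(-14042) = 1212049*(-1/14042) = -71297/826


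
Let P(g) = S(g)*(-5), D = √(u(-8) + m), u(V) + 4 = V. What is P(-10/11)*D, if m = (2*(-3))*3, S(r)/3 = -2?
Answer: 30*I*√30 ≈ 164.32*I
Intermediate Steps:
S(r) = -6 (S(r) = 3*(-2) = -6)
u(V) = -4 + V
m = -18 (m = -6*3 = -18)
D = I*√30 (D = √((-4 - 8) - 18) = √(-12 - 18) = √(-30) = I*√30 ≈ 5.4772*I)
P(g) = 30 (P(g) = -6*(-5) = 30)
P(-10/11)*D = 30*(I*√30) = 30*I*√30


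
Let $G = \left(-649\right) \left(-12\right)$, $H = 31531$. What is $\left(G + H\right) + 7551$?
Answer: $46870$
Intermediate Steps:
$G = 7788$
$\left(G + H\right) + 7551 = \left(7788 + 31531\right) + 7551 = 39319 + 7551 = 46870$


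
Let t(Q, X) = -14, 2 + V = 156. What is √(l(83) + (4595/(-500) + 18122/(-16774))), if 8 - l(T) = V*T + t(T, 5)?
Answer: I*√89828340790411/83870 ≈ 113.01*I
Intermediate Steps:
V = 154 (V = -2 + 156 = 154)
l(T) = 22 - 154*T (l(T) = 8 - (154*T - 14) = 8 - (-14 + 154*T) = 8 + (14 - 154*T) = 22 - 154*T)
√(l(83) + (4595/(-500) + 18122/(-16774))) = √((22 - 154*83) + (4595/(-500) + 18122/(-16774))) = √((22 - 12782) + (4595*(-1/500) + 18122*(-1/16774))) = √(-12760 + (-919/100 - 9061/8387)) = √(-12760 - 8613753/838700) = √(-10710425753/838700) = I*√89828340790411/83870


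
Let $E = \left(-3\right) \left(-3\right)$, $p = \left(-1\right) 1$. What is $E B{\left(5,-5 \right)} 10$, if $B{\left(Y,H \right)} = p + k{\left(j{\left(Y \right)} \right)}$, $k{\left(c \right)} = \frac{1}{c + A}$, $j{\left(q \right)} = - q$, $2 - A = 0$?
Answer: $-120$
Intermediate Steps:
$A = 2$ ($A = 2 - 0 = 2 + 0 = 2$)
$p = -1$
$k{\left(c \right)} = \frac{1}{2 + c}$ ($k{\left(c \right)} = \frac{1}{c + 2} = \frac{1}{2 + c}$)
$B{\left(Y,H \right)} = -1 + \frac{1}{2 - Y}$
$E = 9$
$E B{\left(5,-5 \right)} 10 = 9 \frac{1 - 5}{-2 + 5} \cdot 10 = 9 \frac{1 - 5}{3} \cdot 10 = 9 \cdot \frac{1}{3} \left(-4\right) 10 = 9 \left(- \frac{4}{3}\right) 10 = \left(-12\right) 10 = -120$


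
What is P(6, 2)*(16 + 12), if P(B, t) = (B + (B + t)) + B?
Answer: 560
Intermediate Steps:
P(B, t) = t + 3*B (P(B, t) = (t + 2*B) + B = t + 3*B)
P(6, 2)*(16 + 12) = (2 + 3*6)*(16 + 12) = (2 + 18)*28 = 20*28 = 560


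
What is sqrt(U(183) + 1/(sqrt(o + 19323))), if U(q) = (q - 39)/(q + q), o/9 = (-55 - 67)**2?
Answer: sqrt(424640462904 + 21124117*sqrt(17031))/1038891 ≈ 0.62928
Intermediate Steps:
o = 133956 (o = 9*(-55 - 67)**2 = 9*(-122)**2 = 9*14884 = 133956)
U(q) = (-39 + q)/(2*q) (U(q) = (-39 + q)/((2*q)) = (-39 + q)*(1/(2*q)) = (-39 + q)/(2*q))
sqrt(U(183) + 1/(sqrt(o + 19323))) = sqrt((1/2)*(-39 + 183)/183 + 1/(sqrt(133956 + 19323))) = sqrt((1/2)*(1/183)*144 + 1/(sqrt(153279))) = sqrt(24/61 + 1/(3*sqrt(17031))) = sqrt(24/61 + sqrt(17031)/51093)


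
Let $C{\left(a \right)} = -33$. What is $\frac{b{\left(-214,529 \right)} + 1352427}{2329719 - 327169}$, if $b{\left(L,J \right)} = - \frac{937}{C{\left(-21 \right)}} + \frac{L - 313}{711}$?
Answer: $\frac{10577547839}{15661943550} \approx 0.67537$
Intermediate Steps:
$b{\left(L,J \right)} = \frac{218626}{7821} + \frac{L}{711}$ ($b{\left(L,J \right)} = - \frac{937}{-33} + \frac{L - 313}{711} = \left(-937\right) \left(- \frac{1}{33}\right) + \left(L - 313\right) \frac{1}{711} = \frac{937}{33} + \left(-313 + L\right) \frac{1}{711} = \frac{937}{33} + \left(- \frac{313}{711} + \frac{L}{711}\right) = \frac{218626}{7821} + \frac{L}{711}$)
$\frac{b{\left(-214,529 \right)} + 1352427}{2329719 - 327169} = \frac{\left(\frac{218626}{7821} + \frac{1}{711} \left(-214\right)\right) + 1352427}{2329719 - 327169} = \frac{\left(\frac{218626}{7821} - \frac{214}{711}\right) + 1352427}{2002550} = \left(\frac{216272}{7821} + 1352427\right) \frac{1}{2002550} = \frac{10577547839}{7821} \cdot \frac{1}{2002550} = \frac{10577547839}{15661943550}$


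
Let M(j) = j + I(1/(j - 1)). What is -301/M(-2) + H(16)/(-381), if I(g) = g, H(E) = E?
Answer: 49133/381 ≈ 128.96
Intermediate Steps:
M(j) = j + 1/(-1 + j) (M(j) = j + 1/(j - 1) = j + 1/(-1 + j))
-301/M(-2) + H(16)/(-381) = -301*(-1 - 2)/(1 - 2*(-1 - 2)) + 16/(-381) = -301*(-3/(1 - 2*(-3))) + 16*(-1/381) = -301*(-3/(1 + 6)) - 16/381 = -301/((-1/3*7)) - 16/381 = -301/(-7/3) - 16/381 = -301*(-3/7) - 16/381 = 129 - 16/381 = 49133/381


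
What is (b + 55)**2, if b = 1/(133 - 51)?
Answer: 20349121/6724 ≈ 3026.3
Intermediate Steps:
b = 1/82 ≈ 0.012195
(b + 55)**2 = (1/82 + 55)**2 = (4511/82)**2 = 20349121/6724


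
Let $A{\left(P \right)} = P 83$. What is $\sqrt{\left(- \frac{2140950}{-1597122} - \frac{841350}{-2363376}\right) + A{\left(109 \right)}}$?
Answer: $\frac{\sqrt{24869259557603219915113722}}{52424997276} \approx 95.125$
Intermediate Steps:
$A{\left(P \right)} = 83 P$
$\sqrt{\left(- \frac{2140950}{-1597122} - \frac{841350}{-2363376}\right) + A{\left(109 \right)}} = \sqrt{\left(- \frac{2140950}{-1597122} - \frac{841350}{-2363376}\right) + 83 \cdot 109} = \sqrt{\left(\left(-2140950\right) \left(- \frac{1}{1597122}\right) - - \frac{140225}{393896}\right) + 9047} = \sqrt{\left(\frac{356825}{266187} + \frac{140225}{393896}\right) + 9047} = \sqrt{\frac{177878012275}{104849994552} + 9047} = \sqrt{\frac{948755778724219}{104849994552}} = \frac{\sqrt{24869259557603219915113722}}{52424997276}$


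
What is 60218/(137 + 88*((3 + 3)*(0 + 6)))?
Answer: 60218/3305 ≈ 18.220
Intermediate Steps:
60218/(137 + 88*((3 + 3)*(0 + 6))) = 60218/(137 + 88*(6*6)) = 60218/(137 + 88*36) = 60218/(137 + 3168) = 60218/3305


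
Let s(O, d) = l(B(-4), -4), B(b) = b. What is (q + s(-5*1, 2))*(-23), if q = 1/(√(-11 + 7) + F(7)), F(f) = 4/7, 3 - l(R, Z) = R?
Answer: -8694/53 + 1127*I/106 ≈ -164.04 + 10.632*I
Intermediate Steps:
l(R, Z) = 3 - R
s(O, d) = 7 (s(O, d) = 3 - 1*(-4) = 3 + 4 = 7)
F(f) = 4/7 (F(f) = 4*(⅐) = 4/7)
q = 49*(4/7 - 2*I)/212 (q = 1/(√(-11 + 7) + 4/7) = 1/(√(-4) + 4/7) = 1/(2*I + 4/7) = 1/(4/7 + 2*I) = 49*(4/7 - 2*I)/212 ≈ 0.13208 - 0.46226*I)
(q + s(-5*1, 2))*(-23) = ((7/53 - 49*I/106) + 7)*(-23) = (378/53 - 49*I/106)*(-23) = -8694/53 + 1127*I/106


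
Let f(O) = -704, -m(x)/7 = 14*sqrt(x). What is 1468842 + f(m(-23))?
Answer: 1468138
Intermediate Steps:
m(x) = -98*sqrt(x)
1468842 + f(m(-23)) = 1468842 - 704 = 1468138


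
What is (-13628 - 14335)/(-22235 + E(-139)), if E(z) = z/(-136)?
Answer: 3802968/3023821 ≈ 1.2577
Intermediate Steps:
E(z) = -z/136 (E(z) = z*(-1/136) = -z/136)
(-13628 - 14335)/(-22235 + E(-139)) = (-13628 - 14335)/(-22235 - 1/136*(-139)) = -27963/(-22235 + 139/136) = -27963/(-3023821/136) = -27963*(-136/3023821) = 3802968/3023821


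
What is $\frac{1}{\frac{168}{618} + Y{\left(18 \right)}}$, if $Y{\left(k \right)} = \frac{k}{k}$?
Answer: $\frac{103}{131} \approx 0.78626$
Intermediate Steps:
$Y{\left(k \right)} = 1$
$\frac{1}{\frac{168}{618} + Y{\left(18 \right)}} = \frac{1}{\frac{168}{618} + 1} = \frac{1}{168 \cdot \frac{1}{618} + 1} = \frac{1}{\frac{28}{103} + 1} = \frac{1}{\frac{131}{103}} = \frac{103}{131}$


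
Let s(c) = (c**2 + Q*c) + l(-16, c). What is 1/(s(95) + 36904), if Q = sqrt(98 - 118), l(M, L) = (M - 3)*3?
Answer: 11468/526105221 - 95*I*sqrt(5)/1052210442 ≈ 2.1798e-5 - 2.0189e-7*I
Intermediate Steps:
l(M, L) = -9 + 3*M (l(M, L) = (-3 + M)*3 = -9 + 3*M)
Q = 2*I*sqrt(5) (Q = sqrt(-20) = 2*I*sqrt(5) ≈ 4.4721*I)
s(c) = -57 + c**2 + 2*I*c*sqrt(5) (s(c) = (c**2 + (2*I*sqrt(5))*c) + (-9 + 3*(-16)) = (c**2 + 2*I*c*sqrt(5)) + (-9 - 48) = (c**2 + 2*I*c*sqrt(5)) - 57 = -57 + c**2 + 2*I*c*sqrt(5))
1/(s(95) + 36904) = 1/((-57 + 95**2 + 2*I*95*sqrt(5)) + 36904) = 1/((-57 + 9025 + 190*I*sqrt(5)) + 36904) = 1/((8968 + 190*I*sqrt(5)) + 36904) = 1/(45872 + 190*I*sqrt(5))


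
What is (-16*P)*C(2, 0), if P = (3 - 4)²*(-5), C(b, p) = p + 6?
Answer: 480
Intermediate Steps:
C(b, p) = 6 + p
P = -5 (P = (-1)²*(-5) = 1*(-5) = -5)
(-16*P)*C(2, 0) = (-16*(-5))*(6 + 0) = 80*6 = 480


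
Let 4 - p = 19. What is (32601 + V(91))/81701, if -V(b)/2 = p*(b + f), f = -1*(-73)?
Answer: 37521/81701 ≈ 0.45925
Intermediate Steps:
p = -15 (p = 4 - 1*19 = 4 - 19 = -15)
f = 73
V(b) = 2190 + 30*b (V(b) = -(-30)*(b + 73) = -(-30)*(73 + b) = -2*(-1095 - 15*b) = 2190 + 30*b)
(32601 + V(91))/81701 = (32601 + (2190 + 30*91))/81701 = (32601 + (2190 + 2730))*(1/81701) = (32601 + 4920)*(1/81701) = 37521*(1/81701) = 37521/81701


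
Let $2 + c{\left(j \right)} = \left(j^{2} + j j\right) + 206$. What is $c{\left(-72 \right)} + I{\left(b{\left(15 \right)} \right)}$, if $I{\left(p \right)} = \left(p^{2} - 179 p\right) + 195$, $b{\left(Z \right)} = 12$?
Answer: $8763$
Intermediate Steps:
$I{\left(p \right)} = 195 + p^{2} - 179 p$
$c{\left(j \right)} = 204 + 2 j^{2}$ ($c{\left(j \right)} = -2 + \left(\left(j^{2} + j j\right) + 206\right) = -2 + \left(\left(j^{2} + j^{2}\right) + 206\right) = -2 + \left(2 j^{2} + 206\right) = -2 + \left(206 + 2 j^{2}\right) = 204 + 2 j^{2}$)
$c{\left(-72 \right)} + I{\left(b{\left(15 \right)} \right)} = \left(204 + 2 \left(-72\right)^{2}\right) + \left(195 + 12^{2} - 2148\right) = \left(204 + 2 \cdot 5184\right) + \left(195 + 144 - 2148\right) = \left(204 + 10368\right) - 1809 = 10572 - 1809 = 8763$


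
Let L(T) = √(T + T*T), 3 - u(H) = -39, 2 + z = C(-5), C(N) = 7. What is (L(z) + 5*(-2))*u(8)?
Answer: -420 + 42*√30 ≈ -189.96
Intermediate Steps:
z = 5 (z = -2 + 7 = 5)
u(H) = 42 (u(H) = 3 - 1*(-39) = 3 + 39 = 42)
L(T) = √(T + T²)
(L(z) + 5*(-2))*u(8) = (√(5*(1 + 5)) + 5*(-2))*42 = (√(5*6) - 10)*42 = (√30 - 10)*42 = (-10 + √30)*42 = -420 + 42*√30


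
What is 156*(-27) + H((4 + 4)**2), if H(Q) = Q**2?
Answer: -116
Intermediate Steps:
156*(-27) + H((4 + 4)**2) = 156*(-27) + ((4 + 4)**2)**2 = -4212 + (8**2)**2 = -4212 + 64**2 = -4212 + 4096 = -116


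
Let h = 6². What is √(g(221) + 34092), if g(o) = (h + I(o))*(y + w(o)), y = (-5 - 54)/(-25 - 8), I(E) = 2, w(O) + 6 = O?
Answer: 2*√11524326/33 ≈ 205.74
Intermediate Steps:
w(O) = -6 + O
h = 36
y = 59/33 (y = -59/(-33) = -59*(-1/33) = 59/33 ≈ 1.7879)
g(o) = -5282/33 + 38*o (g(o) = (36 + 2)*(59/33 + (-6 + o)) = 38*(-139/33 + o) = -5282/33 + 38*o)
√(g(221) + 34092) = √((-5282/33 + 38*221) + 34092) = √((-5282/33 + 8398) + 34092) = √(271852/33 + 34092) = √(1396888/33) = 2*√11524326/33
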